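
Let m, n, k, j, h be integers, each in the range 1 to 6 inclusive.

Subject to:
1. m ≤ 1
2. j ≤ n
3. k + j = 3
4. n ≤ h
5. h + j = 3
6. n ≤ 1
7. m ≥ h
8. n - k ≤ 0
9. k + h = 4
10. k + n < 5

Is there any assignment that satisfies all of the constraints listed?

From constraints 1 and 7: h ≤ m ≤ 1. From constraints 2 and 6: j ≤ n ≤ 1. Hence h + j ≤ 2. But constraint 5 requires h + j = 3, and 3 > 2. Contradiction.

Unsatisfiable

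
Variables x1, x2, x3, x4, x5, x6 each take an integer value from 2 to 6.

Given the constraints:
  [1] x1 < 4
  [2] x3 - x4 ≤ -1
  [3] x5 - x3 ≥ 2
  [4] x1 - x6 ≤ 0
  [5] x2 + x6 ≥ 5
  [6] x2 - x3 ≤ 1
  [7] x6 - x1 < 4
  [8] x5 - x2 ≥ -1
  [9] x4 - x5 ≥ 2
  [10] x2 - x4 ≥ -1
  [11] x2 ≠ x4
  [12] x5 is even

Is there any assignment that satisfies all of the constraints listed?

Unsatisfiable

Constraints 3, 6, 9, and 10 give x2 − x4 ≥ -1, x4 − x5 ≥ 2, x5 − x3 ≥ 2, x3 − x2 ≥ -1.
Adding all 4 inequalities: the left sides telescope to 0, and the right sides sum to (-1) + 2 + 2 + (-1) = 2. So 0 ≥ 2, which is false.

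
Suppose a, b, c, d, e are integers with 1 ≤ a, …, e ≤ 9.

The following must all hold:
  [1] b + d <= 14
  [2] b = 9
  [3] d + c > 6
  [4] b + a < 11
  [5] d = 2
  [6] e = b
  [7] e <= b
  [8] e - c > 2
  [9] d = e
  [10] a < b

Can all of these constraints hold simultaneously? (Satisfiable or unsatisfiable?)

Constraint 5 fixes d = 2 and constraint 2 fixes b = 9. Constraints 6 and 9 give d = e = b, so d = b. But 2 ≠ 9 — contradiction.

Unsatisfiable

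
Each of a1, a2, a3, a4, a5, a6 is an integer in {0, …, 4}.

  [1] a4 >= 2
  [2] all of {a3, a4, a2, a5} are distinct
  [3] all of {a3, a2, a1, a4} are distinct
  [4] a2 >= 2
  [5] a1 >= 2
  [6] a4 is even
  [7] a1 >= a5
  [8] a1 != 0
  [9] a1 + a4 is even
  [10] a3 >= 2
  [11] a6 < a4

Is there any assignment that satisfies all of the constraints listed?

Constraints 1, 4, 5, and 10 confine each of a3, a2, a1, a4 to the 3 values {2, …, 4} (the domain already gives each ≤ 4).
Constraint 3 requires all 4 of them to be distinct, but only 3 values are available — impossible by the pigeonhole principle.

Unsatisfiable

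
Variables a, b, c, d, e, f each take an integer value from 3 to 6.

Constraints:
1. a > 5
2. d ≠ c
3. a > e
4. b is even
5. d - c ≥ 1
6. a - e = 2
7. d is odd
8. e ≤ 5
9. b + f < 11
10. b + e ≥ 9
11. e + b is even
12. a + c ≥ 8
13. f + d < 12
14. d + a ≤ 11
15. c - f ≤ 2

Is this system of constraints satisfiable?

Setting (a, b, c, d, e, f) = (6, 6, 4, 5, 4, 4) satisfies everything: constraint 5: d - c = 1; constraint 6: a - e = 2; constraint 9: b + f = 10, and the others follow.

Satisfiable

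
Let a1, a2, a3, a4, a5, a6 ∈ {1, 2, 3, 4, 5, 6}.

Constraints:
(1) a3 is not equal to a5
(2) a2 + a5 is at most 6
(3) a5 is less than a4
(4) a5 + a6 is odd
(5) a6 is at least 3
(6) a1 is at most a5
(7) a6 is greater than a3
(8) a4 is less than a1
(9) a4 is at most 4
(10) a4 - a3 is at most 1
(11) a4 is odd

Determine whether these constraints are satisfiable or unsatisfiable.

Unsatisfiable

Constraints 3, 6, and 8 give a4 < a1, a1 ≤ a5, a5 < a4. Chaining: a4 < a1 ≤ a5 < a4, which forces a4 < a4 — impossible.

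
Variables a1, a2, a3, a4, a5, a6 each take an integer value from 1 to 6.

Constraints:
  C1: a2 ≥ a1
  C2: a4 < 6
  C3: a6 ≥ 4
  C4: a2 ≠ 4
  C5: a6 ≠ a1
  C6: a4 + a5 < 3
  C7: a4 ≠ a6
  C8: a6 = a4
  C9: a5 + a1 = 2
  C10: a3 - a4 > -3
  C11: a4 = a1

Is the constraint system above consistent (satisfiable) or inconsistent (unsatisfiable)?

Unsatisfiable

From constraints 8 and 11, a6 = a4 = a1, so a6 = a1. But constraint 5 says a6 ≠ a1. Contradiction.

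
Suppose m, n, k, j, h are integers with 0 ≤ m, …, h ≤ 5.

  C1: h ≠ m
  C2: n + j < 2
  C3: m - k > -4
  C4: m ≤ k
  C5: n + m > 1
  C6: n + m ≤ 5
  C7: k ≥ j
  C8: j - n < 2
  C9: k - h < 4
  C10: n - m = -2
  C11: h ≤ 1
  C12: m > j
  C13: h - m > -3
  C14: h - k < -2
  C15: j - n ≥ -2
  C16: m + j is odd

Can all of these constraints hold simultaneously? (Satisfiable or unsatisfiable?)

Setting (m, n, k, j, h) = (2, 0, 3, 1, 0) satisfies everything: constraint 2: n + j = 1; constraint 3: m - k = -1, and the others follow.

Satisfiable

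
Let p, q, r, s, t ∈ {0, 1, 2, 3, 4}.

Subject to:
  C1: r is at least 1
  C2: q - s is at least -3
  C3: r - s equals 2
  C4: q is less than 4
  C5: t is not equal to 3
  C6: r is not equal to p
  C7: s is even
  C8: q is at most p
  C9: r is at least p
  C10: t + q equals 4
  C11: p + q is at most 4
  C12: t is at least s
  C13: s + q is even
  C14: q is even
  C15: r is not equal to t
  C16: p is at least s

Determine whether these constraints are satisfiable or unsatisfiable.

Satisfiable

The assignment p = 2, q = 2, r = 4, s = 2, t = 2 works:
  constraint 2 holds since q - s = 0.
  constraint 3 holds since r - s = 2.
  constraint 10 holds since t + q = 4.
The rest check out directly.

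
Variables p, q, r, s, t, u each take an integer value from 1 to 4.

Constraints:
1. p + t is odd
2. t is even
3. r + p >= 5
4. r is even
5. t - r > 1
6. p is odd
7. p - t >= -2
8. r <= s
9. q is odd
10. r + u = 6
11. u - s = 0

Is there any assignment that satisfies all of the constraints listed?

One satisfying assignment is p = 3, q = 1, r = 2, s = 4, t = 4, u = 4.
For the less obvious constraints — constraint 3: r + p = 5; constraint 5: t - r = 2 — and the others hold by inspection.

Satisfiable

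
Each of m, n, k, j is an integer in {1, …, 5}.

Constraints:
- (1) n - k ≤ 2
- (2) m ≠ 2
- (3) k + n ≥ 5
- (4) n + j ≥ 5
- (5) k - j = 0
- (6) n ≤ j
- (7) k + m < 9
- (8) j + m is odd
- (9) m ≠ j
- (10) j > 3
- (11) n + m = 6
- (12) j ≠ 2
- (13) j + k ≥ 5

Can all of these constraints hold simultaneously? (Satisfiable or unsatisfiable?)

Satisfiable

Try m = 3, n = 3, k = 4, j = 4.
Check constraint 1: n - k = -1; constraint 3: k + n = 7. The remaining constraints are straightforward to verify.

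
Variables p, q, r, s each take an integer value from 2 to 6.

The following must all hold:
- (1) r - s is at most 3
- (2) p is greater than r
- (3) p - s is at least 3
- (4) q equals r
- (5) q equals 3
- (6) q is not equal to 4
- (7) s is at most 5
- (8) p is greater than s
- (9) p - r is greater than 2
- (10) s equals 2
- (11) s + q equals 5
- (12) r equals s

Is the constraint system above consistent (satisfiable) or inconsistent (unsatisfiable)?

Unsatisfiable

Constraint 5 fixes q = 3 and constraint 10 fixes s = 2. Constraints 4 and 12 give q = r = s, so q = s. But 3 ≠ 2 — contradiction.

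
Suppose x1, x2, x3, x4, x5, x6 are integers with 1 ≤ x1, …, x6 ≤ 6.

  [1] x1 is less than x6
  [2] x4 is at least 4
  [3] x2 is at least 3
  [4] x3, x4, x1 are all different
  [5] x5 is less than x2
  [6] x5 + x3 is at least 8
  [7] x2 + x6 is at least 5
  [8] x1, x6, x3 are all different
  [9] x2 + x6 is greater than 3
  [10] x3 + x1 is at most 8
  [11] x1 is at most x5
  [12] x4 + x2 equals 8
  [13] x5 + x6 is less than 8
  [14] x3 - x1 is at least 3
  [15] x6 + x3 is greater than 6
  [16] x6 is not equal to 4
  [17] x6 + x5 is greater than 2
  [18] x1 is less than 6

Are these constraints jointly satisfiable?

The assignment x1 = 2, x2 = 3, x3 = 6, x4 = 5, x5 = 2, x6 = 3 works:
  constraint 6 holds since x5 + x3 = 8.
  constraint 7 holds since x2 + x6 = 6.
  constraint 9 holds since x2 + x6 = 6.
The rest check out directly.

Satisfiable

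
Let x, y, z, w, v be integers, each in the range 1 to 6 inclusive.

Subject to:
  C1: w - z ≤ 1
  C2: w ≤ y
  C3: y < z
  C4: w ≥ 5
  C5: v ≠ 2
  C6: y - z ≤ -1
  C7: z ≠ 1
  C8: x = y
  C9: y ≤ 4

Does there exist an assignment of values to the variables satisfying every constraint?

From constraint 4: w ≥ 5. From constraints 2 and 9: w ≤ y and y ≤ 4, so w ≤ 4. But 4 < 5, so no value of w works.

Unsatisfiable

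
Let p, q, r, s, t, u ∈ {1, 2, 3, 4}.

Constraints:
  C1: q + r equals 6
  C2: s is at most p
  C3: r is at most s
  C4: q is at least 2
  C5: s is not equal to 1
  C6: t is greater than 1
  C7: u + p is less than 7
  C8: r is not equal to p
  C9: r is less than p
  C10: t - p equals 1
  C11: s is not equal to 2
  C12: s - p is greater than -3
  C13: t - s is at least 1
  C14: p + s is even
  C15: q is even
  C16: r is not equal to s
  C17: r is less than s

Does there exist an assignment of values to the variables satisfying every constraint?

Satisfiable

Try p = 3, q = 4, r = 2, s = 3, t = 4, u = 2.
Check constraint 1: q + r = 6; constraint 7: u + p = 5; constraint 10: t - p = 1. The remaining constraints are straightforward to verify.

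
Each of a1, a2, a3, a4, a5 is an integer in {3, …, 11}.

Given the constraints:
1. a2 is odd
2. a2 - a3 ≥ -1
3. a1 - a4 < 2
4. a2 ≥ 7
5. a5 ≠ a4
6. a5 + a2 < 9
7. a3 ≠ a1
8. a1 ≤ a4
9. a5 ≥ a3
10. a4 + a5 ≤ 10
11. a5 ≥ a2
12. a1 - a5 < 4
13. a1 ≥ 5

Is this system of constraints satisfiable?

From constraints 8 and 13: a4 ≥ a1 ≥ 5. From constraints 4 and 11: a5 ≥ a2 ≥ 7. Hence a4 + a5 ≥ 12. But constraint 10 requires a4 + a5 ≤ 10, and 10 < 12. Contradiction.

Unsatisfiable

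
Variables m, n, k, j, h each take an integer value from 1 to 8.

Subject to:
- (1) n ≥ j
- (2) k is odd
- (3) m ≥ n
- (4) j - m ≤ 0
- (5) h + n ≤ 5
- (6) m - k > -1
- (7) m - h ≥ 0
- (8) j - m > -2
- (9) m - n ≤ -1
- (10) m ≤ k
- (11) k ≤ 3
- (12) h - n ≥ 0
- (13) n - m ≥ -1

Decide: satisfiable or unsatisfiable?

Constraints 7, 9, and 12 give m − h ≥ 0, h − n ≥ 0, n − m ≥ 1.
Adding all 3 inequalities: the left sides telescope to 0, and the right sides sum to 0 + 0 + 1 = 1. So 0 ≥ 1, which is false.

Unsatisfiable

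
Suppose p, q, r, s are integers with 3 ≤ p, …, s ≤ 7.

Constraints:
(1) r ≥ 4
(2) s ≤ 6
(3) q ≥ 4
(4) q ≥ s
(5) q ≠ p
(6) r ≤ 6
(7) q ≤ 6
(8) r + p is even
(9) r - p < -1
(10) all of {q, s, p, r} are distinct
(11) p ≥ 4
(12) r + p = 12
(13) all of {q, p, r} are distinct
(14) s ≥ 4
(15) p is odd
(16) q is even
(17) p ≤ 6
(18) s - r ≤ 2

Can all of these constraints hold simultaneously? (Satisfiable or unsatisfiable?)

Unsatisfiable

Constraints 1, 2, 3, 6, 7, 11, 14, and 17 confine each of q, s, p, r to the 3 values {4, …, 6}.
Constraint 10 requires all 4 of them to be distinct, but only 3 values are available — impossible by the pigeonhole principle.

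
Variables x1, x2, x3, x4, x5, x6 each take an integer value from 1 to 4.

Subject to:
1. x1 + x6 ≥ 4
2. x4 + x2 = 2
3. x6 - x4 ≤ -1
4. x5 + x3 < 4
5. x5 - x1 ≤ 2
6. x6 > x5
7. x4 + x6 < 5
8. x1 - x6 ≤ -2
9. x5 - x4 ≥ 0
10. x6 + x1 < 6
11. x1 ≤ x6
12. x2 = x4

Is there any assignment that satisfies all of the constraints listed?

Unsatisfiable

Constraints 3, 5, 8, and 9 give x4 − x6 ≥ 1, x6 − x1 ≥ 2, x1 − x5 ≥ -2, x5 − x4 ≥ 0.
Adding all 4 inequalities: the left sides telescope to 0, and the right sides sum to 1 + 2 + (-2) + 0 = 1. So 0 ≥ 1, which is false.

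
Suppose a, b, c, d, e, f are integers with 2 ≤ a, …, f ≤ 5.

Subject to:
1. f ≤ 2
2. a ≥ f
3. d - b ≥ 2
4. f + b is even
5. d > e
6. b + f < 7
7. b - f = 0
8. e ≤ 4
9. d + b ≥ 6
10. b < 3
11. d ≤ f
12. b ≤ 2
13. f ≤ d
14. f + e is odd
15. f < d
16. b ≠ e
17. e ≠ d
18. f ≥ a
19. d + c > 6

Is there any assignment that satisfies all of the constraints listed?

Unsatisfiable

From constraints 1 and 11: d ≤ f ≤ 2. From constraint 12: b ≤ 2. Hence d + b ≤ 4. But constraint 9 requires d + b ≥ 6, and 6 > 4. Contradiction.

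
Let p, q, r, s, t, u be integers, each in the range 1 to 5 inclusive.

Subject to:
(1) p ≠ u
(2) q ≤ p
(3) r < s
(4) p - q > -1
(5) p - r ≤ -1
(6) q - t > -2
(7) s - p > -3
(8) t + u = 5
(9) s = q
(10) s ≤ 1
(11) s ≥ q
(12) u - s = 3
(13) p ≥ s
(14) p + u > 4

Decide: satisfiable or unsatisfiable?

Unsatisfiable

Constraints 3, 5, and 13 give r < s, s ≤ p, p < r. Chaining: r < s ≤ p < r, which forces r < r — impossible.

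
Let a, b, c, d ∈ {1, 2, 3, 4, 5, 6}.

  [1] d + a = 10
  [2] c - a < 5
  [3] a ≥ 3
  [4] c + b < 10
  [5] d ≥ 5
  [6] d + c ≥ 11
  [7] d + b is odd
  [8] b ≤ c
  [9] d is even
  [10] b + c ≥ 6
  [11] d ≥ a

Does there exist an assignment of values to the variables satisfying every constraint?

One satisfying assignment is a = 4, b = 1, c = 6, d = 6.
For the less obvious constraints — constraint 1: d + a = 10; constraint 2: c - a = 2; constraint 4: c + b = 7 — and the others hold by inspection.

Satisfiable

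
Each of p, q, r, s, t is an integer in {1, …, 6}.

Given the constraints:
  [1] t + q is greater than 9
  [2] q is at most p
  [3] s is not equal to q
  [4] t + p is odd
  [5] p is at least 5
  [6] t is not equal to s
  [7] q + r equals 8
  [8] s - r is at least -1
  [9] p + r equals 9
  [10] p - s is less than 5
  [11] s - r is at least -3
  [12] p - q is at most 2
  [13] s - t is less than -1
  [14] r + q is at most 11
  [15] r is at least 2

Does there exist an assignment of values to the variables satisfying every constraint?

Setting (p, q, r, s, t) = (6, 5, 3, 3, 5) satisfies everything: constraint 1: t + q = 10; constraint 7: q + r = 8; constraint 8: s - r = 0, and the others follow.

Satisfiable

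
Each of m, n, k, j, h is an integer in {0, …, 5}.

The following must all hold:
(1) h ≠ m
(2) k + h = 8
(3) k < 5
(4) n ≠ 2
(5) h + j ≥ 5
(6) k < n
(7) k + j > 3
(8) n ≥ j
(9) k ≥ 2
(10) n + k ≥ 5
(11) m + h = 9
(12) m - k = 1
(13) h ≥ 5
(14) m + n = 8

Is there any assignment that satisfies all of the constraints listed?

Satisfiable

Try m = 4, n = 4, k = 3, j = 2, h = 5.
Check constraint 2: k + h = 8; constraint 5: h + j = 7. The remaining constraints are straightforward to verify.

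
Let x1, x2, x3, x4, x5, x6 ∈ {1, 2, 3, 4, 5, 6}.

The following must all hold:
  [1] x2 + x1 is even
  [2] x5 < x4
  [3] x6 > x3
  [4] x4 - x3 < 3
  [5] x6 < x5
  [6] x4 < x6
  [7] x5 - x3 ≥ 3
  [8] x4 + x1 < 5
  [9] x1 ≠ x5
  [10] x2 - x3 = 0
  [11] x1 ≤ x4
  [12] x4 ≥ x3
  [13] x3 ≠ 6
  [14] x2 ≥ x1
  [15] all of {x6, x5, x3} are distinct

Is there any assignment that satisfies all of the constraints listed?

Constraints 2, 5, and 6 give x5 < x4, x4 < x6, x6 < x5. Chaining: x5 < x4 < x6 < x5, which forces x5 < x5 — impossible.

Unsatisfiable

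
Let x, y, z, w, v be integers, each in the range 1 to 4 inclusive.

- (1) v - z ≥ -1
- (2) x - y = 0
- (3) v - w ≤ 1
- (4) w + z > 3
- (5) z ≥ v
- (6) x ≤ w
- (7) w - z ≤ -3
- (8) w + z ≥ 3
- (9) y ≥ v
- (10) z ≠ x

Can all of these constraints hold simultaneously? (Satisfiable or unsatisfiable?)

Constraints 1, 3, and 7 give w − v ≥ -1, v − z ≥ -1, z − w ≥ 3.
Adding all 3 inequalities: the left sides telescope to 0, and the right sides sum to (-1) + (-1) + 3 = 1. So 0 ≥ 1, which is false.

Unsatisfiable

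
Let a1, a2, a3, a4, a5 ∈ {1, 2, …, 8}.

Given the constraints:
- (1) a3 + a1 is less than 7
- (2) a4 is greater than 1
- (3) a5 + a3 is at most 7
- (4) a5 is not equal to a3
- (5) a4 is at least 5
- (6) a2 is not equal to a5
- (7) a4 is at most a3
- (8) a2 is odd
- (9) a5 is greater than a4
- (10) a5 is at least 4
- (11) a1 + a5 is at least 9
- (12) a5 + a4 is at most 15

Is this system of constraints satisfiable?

Unsatisfiable

From constraint 10: a5 ≥ 4. From constraints 5 and 7: a3 ≥ a4 ≥ 5. Hence a5 + a3 ≥ 9. But constraint 3 requires a5 + a3 ≤ 7, and 7 < 9. Contradiction.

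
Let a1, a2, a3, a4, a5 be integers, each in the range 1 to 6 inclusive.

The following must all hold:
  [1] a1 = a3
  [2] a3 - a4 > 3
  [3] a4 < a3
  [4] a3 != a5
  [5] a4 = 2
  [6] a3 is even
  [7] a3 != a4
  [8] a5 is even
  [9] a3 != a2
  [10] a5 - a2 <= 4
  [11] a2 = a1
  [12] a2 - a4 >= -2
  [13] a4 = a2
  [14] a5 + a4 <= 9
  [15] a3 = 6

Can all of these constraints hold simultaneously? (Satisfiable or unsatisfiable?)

Unsatisfiable

Constraint 5 fixes a4 = 2 and constraint 15 fixes a3 = 6. Constraints 1, 11, and 13 give a4 = a2 = a1 = a3, so a4 = a3. But 2 ≠ 6 — contradiction.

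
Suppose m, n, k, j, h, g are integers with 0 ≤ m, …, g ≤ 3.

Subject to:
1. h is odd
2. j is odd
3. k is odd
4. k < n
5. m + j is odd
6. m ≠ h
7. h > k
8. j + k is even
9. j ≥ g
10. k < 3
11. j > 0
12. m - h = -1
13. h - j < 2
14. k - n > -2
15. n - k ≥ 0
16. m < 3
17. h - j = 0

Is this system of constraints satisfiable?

Try m = 2, n = 2, k = 1, j = 3, h = 3, g = 2.
Check constraint 12: m - h = -1; constraint 13: h - j = 0; constraint 14: k - n = -1. The remaining constraints are straightforward to verify.

Satisfiable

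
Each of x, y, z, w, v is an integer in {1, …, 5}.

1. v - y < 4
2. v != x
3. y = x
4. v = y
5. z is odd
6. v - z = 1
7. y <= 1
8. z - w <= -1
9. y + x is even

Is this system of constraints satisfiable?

From constraints 3 and 4, v = y = x, so v = x. But constraint 2 says v ≠ x. Contradiction.

Unsatisfiable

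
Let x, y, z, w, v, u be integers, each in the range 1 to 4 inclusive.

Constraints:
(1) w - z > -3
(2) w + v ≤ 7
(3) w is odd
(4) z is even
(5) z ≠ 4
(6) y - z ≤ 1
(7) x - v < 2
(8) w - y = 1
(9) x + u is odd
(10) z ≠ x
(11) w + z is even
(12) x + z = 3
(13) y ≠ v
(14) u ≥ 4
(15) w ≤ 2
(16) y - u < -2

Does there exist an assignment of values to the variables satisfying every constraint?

Constraint 3 makes w odd and constraint 4 makes z even, so w + z must be odd. Constraint 11 says w + z is even — contradiction.

Unsatisfiable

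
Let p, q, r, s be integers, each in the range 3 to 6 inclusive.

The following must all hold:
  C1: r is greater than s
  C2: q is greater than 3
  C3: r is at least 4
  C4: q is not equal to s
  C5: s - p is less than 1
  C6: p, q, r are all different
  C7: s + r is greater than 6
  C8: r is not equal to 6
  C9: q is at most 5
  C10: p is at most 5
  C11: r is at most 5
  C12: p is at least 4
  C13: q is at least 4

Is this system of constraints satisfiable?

Unsatisfiable

Constraints 3, 9, 10, 11, 12, and 13 confine each of p, q, r to the 2 values {4, 5}.
Constraint 6 requires all 3 of them to be distinct, but only 2 values are available — impossible by the pigeonhole principle.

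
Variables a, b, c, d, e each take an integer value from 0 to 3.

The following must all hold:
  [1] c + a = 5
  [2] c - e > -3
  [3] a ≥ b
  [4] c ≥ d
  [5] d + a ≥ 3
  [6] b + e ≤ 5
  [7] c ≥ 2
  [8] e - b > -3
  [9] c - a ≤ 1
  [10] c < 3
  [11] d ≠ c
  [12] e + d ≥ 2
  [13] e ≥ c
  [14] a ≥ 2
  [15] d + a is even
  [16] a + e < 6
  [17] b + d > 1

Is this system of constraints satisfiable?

Try a = 3, b = 2, c = 2, d = 1, e = 2.
Check constraint 1: c + a = 5; constraint 2: c - e = 0. The remaining constraints are straightforward to verify.

Satisfiable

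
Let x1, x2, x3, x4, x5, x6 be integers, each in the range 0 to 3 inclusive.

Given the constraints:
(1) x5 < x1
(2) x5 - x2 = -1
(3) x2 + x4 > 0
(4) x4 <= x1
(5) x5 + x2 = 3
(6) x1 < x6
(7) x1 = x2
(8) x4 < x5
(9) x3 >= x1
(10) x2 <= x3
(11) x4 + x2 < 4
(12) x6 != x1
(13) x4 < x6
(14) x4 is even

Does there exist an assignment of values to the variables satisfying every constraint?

The assignment x1 = 2, x2 = 2, x3 = 3, x4 = 0, x5 = 1, x6 = 3 works:
  constraint 2 holds since x5 - x2 = -1.
  constraint 3 holds since x2 + x4 = 2.
The rest check out directly.

Satisfiable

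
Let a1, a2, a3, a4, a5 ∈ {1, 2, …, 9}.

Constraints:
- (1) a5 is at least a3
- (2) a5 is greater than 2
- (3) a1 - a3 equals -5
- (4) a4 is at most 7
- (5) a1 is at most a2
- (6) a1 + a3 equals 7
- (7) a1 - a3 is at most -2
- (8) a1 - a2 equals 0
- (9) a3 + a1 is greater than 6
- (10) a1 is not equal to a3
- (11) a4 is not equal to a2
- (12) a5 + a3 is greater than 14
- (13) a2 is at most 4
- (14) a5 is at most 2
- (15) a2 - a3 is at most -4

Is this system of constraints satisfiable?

Unsatisfiable

From constraints 5 and 13: a1 ≤ a2 ≤ 4. From constraints 1 and 14: a3 ≤ a5 ≤ 2. Hence a1 + a3 ≤ 6. But constraint 6 requires a1 + a3 = 7, and 7 > 6. Contradiction.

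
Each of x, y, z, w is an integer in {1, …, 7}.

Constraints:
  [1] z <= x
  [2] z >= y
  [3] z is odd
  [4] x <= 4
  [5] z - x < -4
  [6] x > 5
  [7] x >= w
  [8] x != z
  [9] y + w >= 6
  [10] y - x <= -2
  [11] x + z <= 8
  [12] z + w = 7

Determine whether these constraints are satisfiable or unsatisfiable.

Unsatisfiable

From constraint 6: x ≥ 6. From constraint 4: x ≤ 4. But 4 < 6, so no value of x works.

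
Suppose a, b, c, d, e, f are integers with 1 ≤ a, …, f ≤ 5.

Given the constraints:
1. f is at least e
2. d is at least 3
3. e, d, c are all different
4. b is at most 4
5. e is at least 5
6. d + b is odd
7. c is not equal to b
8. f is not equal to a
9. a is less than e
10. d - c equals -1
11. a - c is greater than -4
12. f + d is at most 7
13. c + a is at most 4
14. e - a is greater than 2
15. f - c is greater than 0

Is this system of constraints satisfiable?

Unsatisfiable

From constraints 1 and 5: f ≥ e ≥ 5. From constraint 2: d ≥ 3. Hence f + d ≥ 8. But constraint 12 requires f + d ≤ 7, and 7 < 8. Contradiction.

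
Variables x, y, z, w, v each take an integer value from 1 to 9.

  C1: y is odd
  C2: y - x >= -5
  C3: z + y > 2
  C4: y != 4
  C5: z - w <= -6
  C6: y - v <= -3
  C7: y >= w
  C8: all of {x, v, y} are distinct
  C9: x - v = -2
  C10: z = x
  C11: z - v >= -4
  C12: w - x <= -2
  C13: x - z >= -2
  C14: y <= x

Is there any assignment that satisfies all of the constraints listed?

Unsatisfiable

Constraints 2, 5, 6, 11, and 12 give y − x ≥ -5, x − w ≥ 2, w − z ≥ 6, z − v ≥ -4, v − y ≥ 3.
Adding all 5 inequalities: the left sides telescope to 0, and the right sides sum to (-5) + 2 + 6 + (-4) + 3 = 2. So 0 ≥ 2, which is false.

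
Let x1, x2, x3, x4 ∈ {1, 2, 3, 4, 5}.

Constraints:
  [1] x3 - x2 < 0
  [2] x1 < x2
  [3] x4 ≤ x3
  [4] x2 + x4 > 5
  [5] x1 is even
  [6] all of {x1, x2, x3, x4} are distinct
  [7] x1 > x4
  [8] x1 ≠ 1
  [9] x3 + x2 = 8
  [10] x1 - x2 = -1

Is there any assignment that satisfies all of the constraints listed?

Satisfiable

Try x1 = 4, x2 = 5, x3 = 3, x4 = 1.
Check constraint 1: x3 - x2 = -2; constraint 4: x2 + x4 = 6. The remaining constraints are straightforward to verify.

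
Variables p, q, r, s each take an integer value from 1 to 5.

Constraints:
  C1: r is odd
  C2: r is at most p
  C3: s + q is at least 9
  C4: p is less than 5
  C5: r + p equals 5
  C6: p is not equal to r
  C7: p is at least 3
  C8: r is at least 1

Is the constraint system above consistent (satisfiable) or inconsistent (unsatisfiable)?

Satisfiable

The assignment p = 4, q = 4, r = 1, s = 5 works:
  constraint 1 holds since r = 1 is odd.
  constraint 3 holds since s + q = 9.
  constraint 5 holds since r + p = 5.
The rest check out directly.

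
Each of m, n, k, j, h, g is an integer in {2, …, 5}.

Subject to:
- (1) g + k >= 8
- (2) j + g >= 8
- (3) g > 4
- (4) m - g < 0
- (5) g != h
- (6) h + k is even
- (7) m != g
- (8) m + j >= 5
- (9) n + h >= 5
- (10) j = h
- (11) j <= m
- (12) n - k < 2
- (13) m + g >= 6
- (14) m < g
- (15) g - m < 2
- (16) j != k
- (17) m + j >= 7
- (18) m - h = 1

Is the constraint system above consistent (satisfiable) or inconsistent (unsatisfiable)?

Setting (m, n, k, j, h, g) = (4, 4, 5, 3, 3, 5) satisfies everything: constraint 1: g + k = 10; constraint 2: j + g = 8; constraint 4: m - g = -1, and the others follow.

Satisfiable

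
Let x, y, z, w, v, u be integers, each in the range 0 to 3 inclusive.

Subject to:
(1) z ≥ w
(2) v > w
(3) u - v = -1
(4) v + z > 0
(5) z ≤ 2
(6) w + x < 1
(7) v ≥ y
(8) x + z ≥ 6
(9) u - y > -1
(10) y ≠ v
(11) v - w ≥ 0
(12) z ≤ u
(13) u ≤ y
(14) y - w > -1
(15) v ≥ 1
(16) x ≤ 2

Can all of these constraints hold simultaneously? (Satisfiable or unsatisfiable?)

From constraint 16: x ≤ 2. From constraint 5: z ≤ 2. Hence x + z ≤ 4. But constraint 8 requires x + z ≥ 6, and 6 > 4. Contradiction.

Unsatisfiable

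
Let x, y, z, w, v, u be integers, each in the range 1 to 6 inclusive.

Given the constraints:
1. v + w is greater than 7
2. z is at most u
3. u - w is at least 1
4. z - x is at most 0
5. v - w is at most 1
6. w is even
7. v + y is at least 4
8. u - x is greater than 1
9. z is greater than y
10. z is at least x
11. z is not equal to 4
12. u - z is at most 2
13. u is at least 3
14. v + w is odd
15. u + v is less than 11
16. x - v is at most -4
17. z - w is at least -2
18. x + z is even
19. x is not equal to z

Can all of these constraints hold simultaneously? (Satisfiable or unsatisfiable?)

Unsatisfiable

Constraints 3, 4, 5, 12, and 16 give x − z ≥ 0, z − u ≥ -2, u − w ≥ 1, w − v ≥ -1, v − x ≥ 4.
Adding all 5 inequalities: the left sides telescope to 0, and the right sides sum to 0 + (-2) + 1 + (-1) + 4 = 2. So 0 ≥ 2, which is false.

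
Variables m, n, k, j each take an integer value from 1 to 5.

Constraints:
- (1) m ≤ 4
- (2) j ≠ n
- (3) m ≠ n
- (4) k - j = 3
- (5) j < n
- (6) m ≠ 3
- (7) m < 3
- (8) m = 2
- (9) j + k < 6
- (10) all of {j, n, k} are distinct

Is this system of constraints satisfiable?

Satisfiable

Try m = 2, n = 3, k = 4, j = 1.
Check constraint 4: k - j = 3; constraint 9: j + k = 5. The remaining constraints are straightforward to verify.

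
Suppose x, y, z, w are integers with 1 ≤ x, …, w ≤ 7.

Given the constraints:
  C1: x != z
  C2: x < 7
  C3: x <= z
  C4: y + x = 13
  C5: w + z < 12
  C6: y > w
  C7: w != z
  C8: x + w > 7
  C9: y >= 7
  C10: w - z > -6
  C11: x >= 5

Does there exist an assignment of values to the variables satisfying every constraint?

Take x = 6, y = 7, z = 7, w = 3. Then constraint 4: y + x = 13; constraint 5: w + z = 10; constraint 8: x + w = 9, and every other listed constraint is also met.

Satisfiable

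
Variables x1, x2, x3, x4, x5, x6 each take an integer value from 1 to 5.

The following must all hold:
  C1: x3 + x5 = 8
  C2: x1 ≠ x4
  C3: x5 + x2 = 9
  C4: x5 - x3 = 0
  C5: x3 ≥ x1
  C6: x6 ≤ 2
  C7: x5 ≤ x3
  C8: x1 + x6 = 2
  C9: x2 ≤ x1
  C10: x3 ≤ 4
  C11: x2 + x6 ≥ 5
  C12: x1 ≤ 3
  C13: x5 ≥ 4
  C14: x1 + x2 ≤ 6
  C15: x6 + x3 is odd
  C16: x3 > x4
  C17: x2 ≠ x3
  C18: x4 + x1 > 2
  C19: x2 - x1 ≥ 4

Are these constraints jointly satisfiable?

Unsatisfiable

From constraints 7 and 10: x5 ≤ x3 ≤ 4. From constraints 9 and 12: x2 ≤ x1 ≤ 3. Hence x5 + x2 ≤ 7. But constraint 3 requires x5 + x2 = 9, and 9 > 7. Contradiction.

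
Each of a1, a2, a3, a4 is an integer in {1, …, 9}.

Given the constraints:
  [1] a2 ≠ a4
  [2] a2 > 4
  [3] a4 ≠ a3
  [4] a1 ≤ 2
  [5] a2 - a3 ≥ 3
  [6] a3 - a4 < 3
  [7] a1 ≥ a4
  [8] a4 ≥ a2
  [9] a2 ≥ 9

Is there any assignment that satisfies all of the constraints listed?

Unsatisfiable

From constraints 8 and 9: a4 ≥ a2 and a2 ≥ 9, so a4 ≥ 9. From constraints 4 and 7: a4 ≤ a1 and a1 ≤ 2, so a4 ≤ 2. But 2 < 9, so no value of a4 works.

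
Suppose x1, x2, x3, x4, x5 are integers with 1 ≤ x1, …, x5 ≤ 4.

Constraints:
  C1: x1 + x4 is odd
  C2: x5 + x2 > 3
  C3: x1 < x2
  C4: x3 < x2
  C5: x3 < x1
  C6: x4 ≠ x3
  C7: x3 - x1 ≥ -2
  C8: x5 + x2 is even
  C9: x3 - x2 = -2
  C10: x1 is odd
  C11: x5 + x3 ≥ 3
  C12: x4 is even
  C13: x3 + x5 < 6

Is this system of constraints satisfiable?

Take x1 = 3, x2 = 4, x3 = 2, x4 = 4, x5 = 2. Then constraint 2: x5 + x2 = 6; constraint 7: x3 - x1 = -1; constraint 9: x3 - x2 = -2, and every other listed constraint is also met.

Satisfiable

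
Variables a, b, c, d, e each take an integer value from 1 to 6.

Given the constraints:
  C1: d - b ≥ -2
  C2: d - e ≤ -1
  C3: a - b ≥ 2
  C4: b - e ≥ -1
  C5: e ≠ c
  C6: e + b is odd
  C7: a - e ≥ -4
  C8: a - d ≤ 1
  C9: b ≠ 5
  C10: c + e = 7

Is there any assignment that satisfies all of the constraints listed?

Constraints 2, 3, 4, and 8 give d − a ≥ -1, a − b ≥ 2, b − e ≥ -1, e − d ≥ 1.
Adding all 4 inequalities: the left sides telescope to 0, and the right sides sum to (-1) + 2 + (-1) + 1 = 1. So 0 ≥ 1, which is false.

Unsatisfiable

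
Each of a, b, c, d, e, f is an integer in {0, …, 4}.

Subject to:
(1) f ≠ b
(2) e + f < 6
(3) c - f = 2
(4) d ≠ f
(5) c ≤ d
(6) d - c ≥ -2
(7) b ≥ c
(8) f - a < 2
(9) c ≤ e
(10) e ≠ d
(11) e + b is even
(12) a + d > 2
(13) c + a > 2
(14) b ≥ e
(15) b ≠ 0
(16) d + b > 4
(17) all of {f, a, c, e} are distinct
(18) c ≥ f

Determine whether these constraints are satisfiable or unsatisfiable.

Satisfiable

The assignment a = 0, b = 4, c = 3, d = 3, e = 4, f = 1 works:
  constraint 2 holds since e + f = 5.
  constraint 3 holds since c - f = 2.
The rest check out directly.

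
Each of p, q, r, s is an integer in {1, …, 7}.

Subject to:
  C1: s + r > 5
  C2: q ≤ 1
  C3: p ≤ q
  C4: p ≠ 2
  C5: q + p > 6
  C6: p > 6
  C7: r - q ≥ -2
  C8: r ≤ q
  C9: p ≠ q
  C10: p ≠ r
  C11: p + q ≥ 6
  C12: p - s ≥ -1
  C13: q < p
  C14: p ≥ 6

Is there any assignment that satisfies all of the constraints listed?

Unsatisfiable

From constraint 6: p ≥ 7. From constraints 2 and 3: p ≤ q and q ≤ 1, so p ≤ 1. But 1 < 7, so no value of p works.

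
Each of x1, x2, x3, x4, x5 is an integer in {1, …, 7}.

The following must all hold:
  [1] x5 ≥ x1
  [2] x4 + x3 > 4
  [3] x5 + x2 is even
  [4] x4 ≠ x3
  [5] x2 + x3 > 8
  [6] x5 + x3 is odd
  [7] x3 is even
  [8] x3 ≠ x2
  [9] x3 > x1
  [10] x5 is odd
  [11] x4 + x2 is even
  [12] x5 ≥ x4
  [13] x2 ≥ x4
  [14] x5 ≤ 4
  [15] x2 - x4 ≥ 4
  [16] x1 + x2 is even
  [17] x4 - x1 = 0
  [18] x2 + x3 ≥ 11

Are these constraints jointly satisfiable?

Take x1 = 1, x2 = 5, x3 = 6, x4 = 1, x5 = 1. Then constraint 2: x4 + x3 = 7; constraint 5: x2 + x3 = 11, and every other listed constraint is also met.

Satisfiable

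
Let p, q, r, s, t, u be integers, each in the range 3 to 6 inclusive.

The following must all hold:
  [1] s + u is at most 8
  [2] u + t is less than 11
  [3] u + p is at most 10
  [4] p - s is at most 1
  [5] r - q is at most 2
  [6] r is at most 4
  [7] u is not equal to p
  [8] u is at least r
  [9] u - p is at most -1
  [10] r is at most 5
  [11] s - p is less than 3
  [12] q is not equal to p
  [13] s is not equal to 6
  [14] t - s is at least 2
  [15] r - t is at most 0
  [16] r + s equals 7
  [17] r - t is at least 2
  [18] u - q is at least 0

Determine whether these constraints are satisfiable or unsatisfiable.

Constraints 4, 5, 9, 14, 17, and 18 give t − s ≥ 2, s − p ≥ -1, p − u ≥ 1, u − q ≥ 0, q − r ≥ -2, r − t ≥ 2.
Adding all 6 inequalities: the left sides telescope to 0, and the right sides sum to 2 + (-1) + 1 + 0 + (-2) + 2 = 2. So 0 ≥ 2, which is false.

Unsatisfiable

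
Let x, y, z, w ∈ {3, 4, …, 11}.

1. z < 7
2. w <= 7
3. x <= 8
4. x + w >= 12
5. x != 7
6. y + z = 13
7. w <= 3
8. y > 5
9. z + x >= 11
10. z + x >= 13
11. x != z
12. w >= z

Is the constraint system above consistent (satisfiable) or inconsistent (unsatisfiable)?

From constraints 7 and 12: z ≤ w ≤ 3. From constraint 3: x ≤ 8. Hence z + x ≤ 11. But constraint 10 requires z + x ≥ 13, and 13 > 11. Contradiction.

Unsatisfiable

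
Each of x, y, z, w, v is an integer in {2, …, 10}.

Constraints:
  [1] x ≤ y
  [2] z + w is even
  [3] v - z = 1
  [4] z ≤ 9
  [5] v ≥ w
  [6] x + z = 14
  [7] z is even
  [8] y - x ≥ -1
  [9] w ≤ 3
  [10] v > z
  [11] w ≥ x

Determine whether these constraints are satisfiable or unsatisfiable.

Unsatisfiable

From constraints 9 and 11: x ≤ w ≤ 3. From constraint 4: z ≤ 9. Hence x + z ≤ 12. But constraint 6 requires x + z = 14, and 14 > 12. Contradiction.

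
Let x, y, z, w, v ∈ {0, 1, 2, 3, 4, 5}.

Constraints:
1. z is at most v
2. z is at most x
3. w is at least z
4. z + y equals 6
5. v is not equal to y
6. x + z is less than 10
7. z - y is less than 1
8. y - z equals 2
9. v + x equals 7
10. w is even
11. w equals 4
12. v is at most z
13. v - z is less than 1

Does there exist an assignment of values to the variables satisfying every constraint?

Setting (x, y, z, w, v) = (5, 4, 2, 4, 2) satisfies everything: constraint 4: z + y = 6; constraint 6: x + z = 7; constraint 7: z - y = -2, and the others follow.

Satisfiable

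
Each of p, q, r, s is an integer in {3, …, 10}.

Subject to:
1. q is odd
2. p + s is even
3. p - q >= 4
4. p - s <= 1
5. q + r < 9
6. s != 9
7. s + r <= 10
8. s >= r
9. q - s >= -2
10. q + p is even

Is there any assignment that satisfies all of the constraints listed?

Unsatisfiable

Constraints 3, 4, and 9 give s − p ≥ -1, p − q ≥ 4, q − s ≥ -2.
Adding all 3 inequalities: the left sides telescope to 0, and the right sides sum to (-1) + 4 + (-2) = 1. So 0 ≥ 1, which is false.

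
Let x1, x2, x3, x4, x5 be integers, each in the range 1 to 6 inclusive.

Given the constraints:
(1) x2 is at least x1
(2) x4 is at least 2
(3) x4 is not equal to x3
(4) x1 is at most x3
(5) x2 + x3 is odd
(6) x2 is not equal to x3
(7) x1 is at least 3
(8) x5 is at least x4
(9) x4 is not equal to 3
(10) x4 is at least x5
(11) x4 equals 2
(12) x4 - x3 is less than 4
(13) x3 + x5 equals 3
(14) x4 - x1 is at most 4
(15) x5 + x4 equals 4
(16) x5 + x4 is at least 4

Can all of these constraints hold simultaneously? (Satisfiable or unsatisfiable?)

Unsatisfiable

From constraints 4 and 7: x3 ≥ x1 ≥ 3. From constraints 2 and 8: x5 ≥ x4 ≥ 2. Hence x3 + x5 ≥ 5. But constraint 13 requires x3 + x5 = 3, and 3 < 5. Contradiction.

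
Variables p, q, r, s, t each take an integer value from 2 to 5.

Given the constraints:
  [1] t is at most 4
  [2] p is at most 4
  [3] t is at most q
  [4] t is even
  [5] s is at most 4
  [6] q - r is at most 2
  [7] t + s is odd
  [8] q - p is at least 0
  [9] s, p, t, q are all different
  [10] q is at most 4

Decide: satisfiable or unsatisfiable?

Constraints 1, 2, 5, and 10 confine each of s, p, t, q to the 3 values {2, …, 4} (the domain already gives each ≥ 2).
Constraint 9 requires all 4 of them to be distinct, but only 3 values are available — impossible by the pigeonhole principle.

Unsatisfiable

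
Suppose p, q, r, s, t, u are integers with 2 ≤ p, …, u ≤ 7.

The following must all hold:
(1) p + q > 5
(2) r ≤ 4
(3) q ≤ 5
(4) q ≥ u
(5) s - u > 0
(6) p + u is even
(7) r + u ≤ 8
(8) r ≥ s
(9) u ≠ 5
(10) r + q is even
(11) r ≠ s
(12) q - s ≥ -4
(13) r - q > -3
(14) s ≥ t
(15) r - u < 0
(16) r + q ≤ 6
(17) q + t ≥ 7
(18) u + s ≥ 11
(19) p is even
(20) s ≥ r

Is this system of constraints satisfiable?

Unsatisfiable

From constraints 3 and 4: u ≤ q ≤ 5. From constraints 2 and 8: s ≤ r ≤ 4. Hence u + s ≤ 9. But constraint 18 requires u + s ≥ 11, and 11 > 9. Contradiction.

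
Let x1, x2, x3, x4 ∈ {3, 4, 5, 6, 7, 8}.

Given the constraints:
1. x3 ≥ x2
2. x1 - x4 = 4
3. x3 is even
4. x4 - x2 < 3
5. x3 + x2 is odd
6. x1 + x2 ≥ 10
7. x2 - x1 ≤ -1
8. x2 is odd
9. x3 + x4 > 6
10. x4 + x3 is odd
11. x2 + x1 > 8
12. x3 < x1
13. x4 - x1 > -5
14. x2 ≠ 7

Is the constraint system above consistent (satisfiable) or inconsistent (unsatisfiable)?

Take x1 = 7, x2 = 3, x3 = 4, x4 = 3. Then constraint 2: x1 - x4 = 4; constraint 4: x4 - x2 = 0; constraint 6: x1 + x2 = 10, and every other listed constraint is also met.

Satisfiable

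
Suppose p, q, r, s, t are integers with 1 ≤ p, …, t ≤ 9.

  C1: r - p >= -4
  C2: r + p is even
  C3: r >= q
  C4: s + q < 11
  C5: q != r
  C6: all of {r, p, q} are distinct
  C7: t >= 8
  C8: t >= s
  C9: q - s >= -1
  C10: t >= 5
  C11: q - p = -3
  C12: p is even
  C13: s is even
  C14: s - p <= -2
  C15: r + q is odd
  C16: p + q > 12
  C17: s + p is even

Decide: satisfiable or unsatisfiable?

Satisfiable

The assignment p = 8, q = 5, r = 6, s = 4, t = 9 works:
  constraint 1 holds since r - p = -2.
  constraint 4 holds since s + q = 9.
The rest check out directly.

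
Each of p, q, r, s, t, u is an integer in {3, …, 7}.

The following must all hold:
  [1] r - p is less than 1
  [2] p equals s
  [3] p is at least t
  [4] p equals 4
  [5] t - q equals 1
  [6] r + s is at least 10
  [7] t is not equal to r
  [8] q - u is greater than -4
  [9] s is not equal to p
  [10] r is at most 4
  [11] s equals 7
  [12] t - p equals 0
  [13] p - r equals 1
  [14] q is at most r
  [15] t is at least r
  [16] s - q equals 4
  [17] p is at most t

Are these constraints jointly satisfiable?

Constraint 4 fixes p = 4 and constraint 11 fixes s = 7, but constraint 2 requires p = s. Since 4 ≠ 7, contradiction.

Unsatisfiable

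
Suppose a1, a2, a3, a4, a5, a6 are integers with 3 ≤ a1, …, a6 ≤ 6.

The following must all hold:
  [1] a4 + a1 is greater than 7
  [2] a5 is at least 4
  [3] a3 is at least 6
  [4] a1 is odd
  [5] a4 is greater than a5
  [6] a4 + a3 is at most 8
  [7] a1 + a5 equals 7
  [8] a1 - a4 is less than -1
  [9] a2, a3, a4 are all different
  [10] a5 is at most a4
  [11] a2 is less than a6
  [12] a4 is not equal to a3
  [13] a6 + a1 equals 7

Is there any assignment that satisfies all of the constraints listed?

Unsatisfiable

From constraints 2 and 10: a4 ≥ a5 ≥ 4. From constraint 3: a3 ≥ 6. Hence a4 + a3 ≥ 10. But constraint 6 requires a4 + a3 ≤ 8, and 8 < 10. Contradiction.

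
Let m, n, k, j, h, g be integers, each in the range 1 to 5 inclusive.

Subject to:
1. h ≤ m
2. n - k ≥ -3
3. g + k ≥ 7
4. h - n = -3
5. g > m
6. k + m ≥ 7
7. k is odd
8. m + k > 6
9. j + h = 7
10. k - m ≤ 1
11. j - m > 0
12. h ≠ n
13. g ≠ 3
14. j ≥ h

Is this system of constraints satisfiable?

The assignment m = 4, n = 5, k = 5, j = 5, h = 2, g = 5 works:
  constraint 2 holds since n - k = 0.
  constraint 3 holds since g + k = 10.
The rest check out directly.

Satisfiable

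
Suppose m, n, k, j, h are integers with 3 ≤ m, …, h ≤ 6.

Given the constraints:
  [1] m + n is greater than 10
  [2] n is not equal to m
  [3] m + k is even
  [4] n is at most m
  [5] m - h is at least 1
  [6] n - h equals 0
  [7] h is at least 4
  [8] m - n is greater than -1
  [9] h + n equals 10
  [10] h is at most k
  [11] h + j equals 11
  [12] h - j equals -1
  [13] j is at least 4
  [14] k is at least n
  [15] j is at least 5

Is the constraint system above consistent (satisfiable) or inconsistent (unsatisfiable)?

Satisfiable

One satisfying assignment is m = 6, n = 5, k = 6, j = 6, h = 5.
For the less obvious constraints — constraint 1: m + n = 11; constraint 5: m - h = 1; constraint 6: n - h = 0 — and the others hold by inspection.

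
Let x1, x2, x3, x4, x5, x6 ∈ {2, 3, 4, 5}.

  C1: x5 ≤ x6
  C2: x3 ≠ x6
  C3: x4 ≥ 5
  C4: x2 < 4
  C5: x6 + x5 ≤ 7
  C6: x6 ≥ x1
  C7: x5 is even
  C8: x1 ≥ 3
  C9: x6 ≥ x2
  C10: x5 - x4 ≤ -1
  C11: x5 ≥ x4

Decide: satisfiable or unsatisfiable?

From constraints 6 and 8: x6 ≥ x1 ≥ 3. From constraints 3 and 11: x5 ≥ x4 ≥ 5. Hence x6 + x5 ≥ 8. But constraint 5 requires x6 + x5 ≤ 7, and 7 < 8. Contradiction.

Unsatisfiable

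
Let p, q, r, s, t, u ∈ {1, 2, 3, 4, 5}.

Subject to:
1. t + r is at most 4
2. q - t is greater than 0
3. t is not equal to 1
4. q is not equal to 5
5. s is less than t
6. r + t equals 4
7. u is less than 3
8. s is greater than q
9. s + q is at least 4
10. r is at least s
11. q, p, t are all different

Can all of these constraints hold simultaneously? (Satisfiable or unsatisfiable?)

Unsatisfiable

Constraints 2, 5, and 8 give s < t, t < q, q < s. Chaining: s < t < q < s, which forces s < s — impossible.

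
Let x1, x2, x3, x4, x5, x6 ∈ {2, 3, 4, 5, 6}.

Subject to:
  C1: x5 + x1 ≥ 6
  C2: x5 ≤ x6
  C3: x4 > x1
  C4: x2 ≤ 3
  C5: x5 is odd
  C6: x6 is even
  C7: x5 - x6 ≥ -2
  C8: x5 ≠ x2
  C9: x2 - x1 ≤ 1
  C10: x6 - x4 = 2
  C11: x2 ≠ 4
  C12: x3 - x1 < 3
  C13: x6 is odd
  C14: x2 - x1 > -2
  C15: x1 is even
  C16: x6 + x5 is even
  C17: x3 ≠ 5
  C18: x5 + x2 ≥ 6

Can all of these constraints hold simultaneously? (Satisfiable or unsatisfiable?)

Unsatisfiable

Constraint 6 makes x6 even and constraint 5 makes x5 odd, so x6 + x5 must be odd. Constraint 16 says x6 + x5 is even — contradiction.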